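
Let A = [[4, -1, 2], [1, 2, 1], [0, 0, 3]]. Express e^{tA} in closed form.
e^{tA} = [[(t + 1)*e^{3*t}, -t*e^{3*t}, t*(t + 4)*e^{3*t}/2], [t*e^{3*t}, (1 - t)*e^{3*t}, t*(t + 2)*e^{3*t}/2], [0, 0, e^{3*t}]]

A has Jordan form J = [[3, 1, 0], [0, 3, 1], [0, 0, 3]] with A = PJP^{-1}, so e^{tA} = P e^{tJ} P^{-1}.

For a Jordan block J_k(λ), e^{tJ_k(λ)} = e^{λt} · (I + tN + t^2 N^2/2! + ... + t^{k-1} N^{k-1}/(k-1)!) where N is the nilpotent superdiagonal part.

Assembling the blocks and conjugating back gives the entries of e^{tA} as shown above.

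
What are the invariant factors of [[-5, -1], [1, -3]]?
The Jordan structure of A has elementary divisors (x + 4)^2. Arranging the block sizes at each eigenvalue in decreasing order and taking row products gives the invariant factors.

Invariant factors (smallest first, each dividing the next): (x + 4)^2.

Check: the last factor (x + 4)^2 is the minimal polynomial, and the product (x + 4)^2 is the characteristic polynomial.

(x + 4)^2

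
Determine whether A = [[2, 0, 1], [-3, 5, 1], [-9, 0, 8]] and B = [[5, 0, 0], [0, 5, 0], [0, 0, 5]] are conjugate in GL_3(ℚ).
No.

Both have characteristic polynomial (x - 5)^3, but the minimal polynomial of A is (x - 5)^2 while the minimal polynomial of B is x - 5. The minimal polynomial is a similarity invariant, so A and B are not similar.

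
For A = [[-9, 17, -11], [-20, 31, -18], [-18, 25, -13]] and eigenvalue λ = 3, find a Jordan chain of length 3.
We seek v_1 ∈ ker((A - 3I)^3) \ ker((A - 3I)^2), then set v_{i+1} = (A - 3I) v_i.

One such chain is v_1 = [[3, 5, 4]]^T, v_2 = [[5, 8, 7]]^T, v_3 = [[-1, -2, -2]]^T. Check: (A - 3I) v_3 = [[0, 0, 0]]^T = 0.

v_1 = [[3, 5, 4]]^T, v_2 = [[5, 8, 7]]^T, v_3 = [[-1, -2, -2]]^T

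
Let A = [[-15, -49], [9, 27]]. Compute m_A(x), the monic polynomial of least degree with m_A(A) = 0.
The characteristic polynomial factors as (x - 6)^2. The minimal polynomial is ∏(x - λ)^{k_λ} where k_λ is the size of the largest Jordan block at λ.

For λ = 6: rank(A - 6I) = 1, and the largest Jordan block has size 2 (the smallest k with rank((A - 6I)^k) = rank((A - 6I)^(k+1))).

So m_A(x) = (x - 6)^2.

m_A(x) = (x - 6)^2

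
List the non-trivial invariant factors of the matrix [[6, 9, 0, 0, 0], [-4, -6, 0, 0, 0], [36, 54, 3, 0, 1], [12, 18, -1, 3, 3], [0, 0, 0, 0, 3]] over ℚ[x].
x^2(x - 3)^3

The Jordan structure of A has elementary divisors x^2, (x - 3)^3. Arranging the block sizes at each eigenvalue in decreasing order and taking row products gives the invariant factors.

Invariant factors (smallest first, each dividing the next): x^2(x - 3)^3.

Check: the last factor x^2(x - 3)^3 is the minimal polynomial, and the product x^2(x - 3)^3 is the characteristic polynomial.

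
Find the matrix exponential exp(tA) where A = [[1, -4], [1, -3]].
e^{tA} = [[(2*t + 1)*e^{-t}, -4*t*e^{-t}], [t*e^{-t}, (1 - 2*t)*e^{-t}]]

A has Jordan form J = [[-1, 1], [0, -1]] with A = PJP^{-1}, so e^{tA} = P e^{tJ} P^{-1}.

For a Jordan block J_k(λ), e^{tJ_k(λ)} = e^{λt} · (I + tN + t^2 N^2/2! + ... + t^{k-1} N^{k-1}/(k-1)!) where N is the nilpotent superdiagonal part.

Assembling the blocks and conjugating back gives the entries of e^{tA} as shown above.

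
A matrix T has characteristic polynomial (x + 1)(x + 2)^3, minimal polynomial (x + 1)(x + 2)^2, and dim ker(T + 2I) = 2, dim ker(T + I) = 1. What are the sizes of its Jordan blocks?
Jordan blocks: (-2, 2), (-2, 1), (-1, 1)

λ = -2: algebraic multiplicity 3 (exponent in χ_T), largest block size 2 (exponent in m_T), 2 blocks (geometric multiplicity). These force block sizes [2, 1].
λ = -1: algebraic multiplicity 1 (exponent in χ_T), largest block size 1 (exponent in m_T), 1 block (geometric multiplicity). This forces block sizes [1].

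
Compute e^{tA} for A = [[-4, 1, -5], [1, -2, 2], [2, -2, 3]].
A has Jordan form J = [[-1, 1, 0], [0, -1, 1], [0, 0, -1]] with A = PJP^{-1}, so e^{tA} = P e^{tJ} P^{-1}.

For a Jordan block J_k(λ), e^{tJ_k(λ)} = e^{λt} · (I + tN + t^2 N^2/2! + ... + t^{k-1} N^{k-1}/(k-1)!) where N is the nilpotent superdiagonal part.

Assembling the blocks and conjugating back gives the entries of e^{tA} as shown above.

e^{tA} = [[(1 - 3*t)*e^{-t}, t*(3*t + 1)*e^{-t}, t*(-3*t - 10)*e^{-t}/2], [t*e^{-t}, (-t^2 - t + 1)*e^{-t}, t*(t + 4)*e^{-t}/2], [2*t*e^{-t}, 2*t*(-t - 1)*e^{-t}, (t^2 + 4*t + 1)*e^{-t}]]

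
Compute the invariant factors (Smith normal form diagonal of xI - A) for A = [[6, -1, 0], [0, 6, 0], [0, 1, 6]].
x - 6, (x - 6)^2

The Jordan structure of A has elementary divisors (x - 6)^2, (x - 6). Arranging the block sizes at each eigenvalue in decreasing order and taking row products gives the invariant factors.

Invariant factors (smallest first, each dividing the next): x - 6, (x - 6)^2.

Check: the last factor (x - 6)^2 is the minimal polynomial, and the product (x - 6)^3 is the characteristic polynomial.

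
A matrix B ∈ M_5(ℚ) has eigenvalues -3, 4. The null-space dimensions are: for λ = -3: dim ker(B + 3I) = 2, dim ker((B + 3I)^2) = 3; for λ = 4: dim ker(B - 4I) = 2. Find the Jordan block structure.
Jordan blocks: (-3, 2), (-3, 1), (4, 1), (4, 1)

λ = -3: successive nullity increments [2, 1] count blocks of size ≥ k; block sizes are [2, 1].
λ = 4: successive nullity increments [2] count blocks of size ≥ k; block sizes are [1, 1].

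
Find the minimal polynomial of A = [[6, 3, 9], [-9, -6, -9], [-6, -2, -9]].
m_A(x) = (x + 3)^2

The characteristic polynomial factors as (x + 3)^3. The minimal polynomial is ∏(x - λ)^{k_λ} where k_λ is the size of the largest Jordan block at λ.

For λ = -3: rank(A + 3I) = 1, and the largest Jordan block has size 2 (the smallest k with rank((A + 3I)^k) = rank((A + 3I)^(k+1))).

So m_A(x) = (x + 3)^2.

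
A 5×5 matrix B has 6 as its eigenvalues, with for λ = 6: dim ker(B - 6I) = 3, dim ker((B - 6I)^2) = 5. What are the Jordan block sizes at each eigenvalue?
λ = 6: successive nullity increments [3, 2] count blocks of size ≥ k; block sizes are [2, 2, 1].

Jordan blocks: (6, 2), (6, 2), (6, 1)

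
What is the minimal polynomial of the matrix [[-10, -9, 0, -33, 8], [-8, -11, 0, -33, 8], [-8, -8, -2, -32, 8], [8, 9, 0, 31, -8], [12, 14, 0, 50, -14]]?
m_A(x) = (x - 2)(x + 2)^2

The characteristic polynomial factors as (x - 2)(x + 2)^4. The minimal polynomial is ∏(x - λ)^{k_λ} where k_λ is the size of the largest Jordan block at λ.

For λ = -2: rank(A + 2I) = 2, and the largest Jordan block has size 2 (the smallest k with rank((A + 2I)^k) = rank((A + 2I)^(k+1))).
For λ = 2: rank(A - 2I) = 4, and the largest Jordan block has size 1 (the smallest k with rank((A - 2I)^k) = rank((A - 2I)^(k+1))).

So m_A(x) = (x - 2)(x + 2)^2.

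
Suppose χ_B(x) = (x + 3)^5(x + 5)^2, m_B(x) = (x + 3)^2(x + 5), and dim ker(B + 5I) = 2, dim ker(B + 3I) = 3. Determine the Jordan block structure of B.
λ = -5: algebraic multiplicity 2 (exponent in χ_B), largest block size 1 (exponent in m_B), 2 blocks (geometric multiplicity). These force block sizes [1, 1].
λ = -3: algebraic multiplicity 5 (exponent in χ_B), largest block size 2 (exponent in m_B), 3 blocks (geometric multiplicity). These force block sizes [2, 2, 1].

Jordan blocks: (-5, 1), (-5, 1), (-3, 2), (-3, 2), (-3, 1)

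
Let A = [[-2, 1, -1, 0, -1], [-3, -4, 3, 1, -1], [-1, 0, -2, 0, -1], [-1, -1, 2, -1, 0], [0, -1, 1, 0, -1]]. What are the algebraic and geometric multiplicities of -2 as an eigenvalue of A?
The characteristic polynomial is (x + 2)^5, so the factor x + 2 appears with exponent 5: the algebraic multiplicity is 5.

rank(A + 2I) = 3, so the eigenspace has dimension 5 - 3 = 2: the geometric multiplicity is 2.

Since 2 < 5, A is not diagonalizable.

algebraic multiplicity 5, geometric multiplicity 2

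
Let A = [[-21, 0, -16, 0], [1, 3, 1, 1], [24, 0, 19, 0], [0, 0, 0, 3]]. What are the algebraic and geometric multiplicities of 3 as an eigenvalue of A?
The characteristic polynomial is (x - 3)^3(x + 5), so the factor x - 3 appears with exponent 3: the algebraic multiplicity is 3.

rank(A - 3I) = 2, so the eigenspace has dimension 4 - 2 = 2: the geometric multiplicity is 2.

Since 2 < 3, A is not diagonalizable.

algebraic multiplicity 3, geometric multiplicity 2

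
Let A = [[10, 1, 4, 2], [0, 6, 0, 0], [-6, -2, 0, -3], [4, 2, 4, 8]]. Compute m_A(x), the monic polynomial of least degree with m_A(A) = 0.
The characteristic polynomial factors as (x - 6)^4. The minimal polynomial is ∏(x - λ)^{k_λ} where k_λ is the size of the largest Jordan block at λ.

For λ = 6: rank(A - 6I) = 2, and the largest Jordan block has size 2 (the smallest k with rank((A - 6I)^k) = rank((A - 6I)^(k+1))).

So m_A(x) = (x - 6)^2.

m_A(x) = (x - 6)^2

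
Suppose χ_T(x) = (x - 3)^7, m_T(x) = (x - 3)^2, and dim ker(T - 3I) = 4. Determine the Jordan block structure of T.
λ = 3: algebraic multiplicity 7 (exponent in χ_T), largest block size 2 (exponent in m_T), 4 blocks (geometric multiplicity). These force block sizes [2, 2, 2, 1].

Jordan blocks: (3, 2), (3, 2), (3, 2), (3, 1)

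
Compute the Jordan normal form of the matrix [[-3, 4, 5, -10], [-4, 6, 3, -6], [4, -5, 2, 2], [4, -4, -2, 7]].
The characteristic polynomial is det(xI - A) = (x - 3)^4, so the eigenvalues are 3 (algebraic multiplicity 4).

For λ = 3: rank(A - 3I) = 2, rank((A - 3I)^2) = 1, rank((A - 3I)^3) = 0. The eigenspace has dimension 4 - 2 = 2, so there are 2 Jordan blocks; the rank sequence gives block sizes [3, 1].

Assembling the blocks gives the Jordan form J above.

J = [[3, 1, 0, 0], [0, 3, 1, 0], [0, 0, 3, 0], [0, 0, 0, 3]]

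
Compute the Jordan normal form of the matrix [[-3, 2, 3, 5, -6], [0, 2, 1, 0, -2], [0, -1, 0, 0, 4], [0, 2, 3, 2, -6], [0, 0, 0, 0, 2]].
The characteristic polynomial is det(xI - A) = (x - 2)^2(x - 1)^2(x + 3), so the eigenvalues are -3 (algebraic multiplicity 1), 1 (algebraic multiplicity 2), 2 (algebraic multiplicity 2).

For λ = -3: algebraic multiplicity 1 gives one 1×1 block.

For λ = 1: rank(A - I) = 4, rank((A - I)^2) = 3. The eigenspace has dimension 5 - 4 = 1, so there is 1 Jordan block; the rank sequence gives block sizes [2].

For λ = 2: rank(A - 2I) = 3. The eigenspace has dimension 5 - 3 = 2, so there are 2 Jordan blocks; the rank sequence gives block sizes [1, 1].

Assembling the blocks gives the Jordan form J above.

J = [[-3, 0, 0, 0, 0], [0, 1, 1, 0, 0], [0, 0, 1, 0, 0], [0, 0, 0, 2, 0], [0, 0, 0, 0, 2]]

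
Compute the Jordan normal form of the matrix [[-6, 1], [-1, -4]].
The characteristic polynomial is det(xI - A) = (x + 5)^2, so the eigenvalues are -5 (algebraic multiplicity 2).

For λ = -5: rank(A + 5I) = 1, rank((A + 5I)^2) = 0. The eigenspace has dimension 2 - 1 = 1, so there is 1 Jordan block; the rank sequence gives block sizes [2].

Assembling the blocks gives the Jordan form J above.

J = [[-5, 1], [0, -5]]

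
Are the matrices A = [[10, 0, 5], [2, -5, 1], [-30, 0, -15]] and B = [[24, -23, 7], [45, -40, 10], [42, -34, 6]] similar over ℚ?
Yes.

Two matrices over a field are similar if and only if they have the same invariant factors.

Both A and B have characteristic polynomial x(x + 5)^2 and minimal polynomial x(x + 5)^2. Computing further, both have invariant factors x(x + 5)^2. Hence A and B are similar.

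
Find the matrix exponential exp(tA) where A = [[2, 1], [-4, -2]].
A has Jordan form J = [[0, 1], [0, 0]] with A = PJP^{-1}, so e^{tA} = P e^{tJ} P^{-1}.

For a Jordan block J_k(λ), e^{tJ_k(λ)} = e^{λt} · (I + tN + t^2 N^2/2! + ... + t^{k-1} N^{k-1}/(k-1)!) where N is the nilpotent superdiagonal part.

Assembling the blocks and conjugating back gives the entries of e^{tA} as shown above.

e^{tA} = [[2*t + 1, t], [-4*t, 1 - 2*t]]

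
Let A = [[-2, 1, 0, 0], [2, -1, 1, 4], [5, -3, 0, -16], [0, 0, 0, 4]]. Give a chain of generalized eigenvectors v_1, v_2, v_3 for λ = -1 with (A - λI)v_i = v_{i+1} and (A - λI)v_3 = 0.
v_1 = [[-1, -1, 3, 0]]^T, v_2 = [[0, 1, 1, 0]]^T, v_3 = [[1, 1, -2, 0]]^T

We seek v_1 ∈ ker((A + I)^3) \ ker((A + I)^2), then set v_{i+1} = (A + I) v_i.

One such chain is v_1 = [[-1, -1, 3, 0]]^T, v_2 = [[0, 1, 1, 0]]^T, v_3 = [[1, 1, -2, 0]]^T. Check: (A + I) v_3 = [[0, 0, 0, 0]]^T = 0.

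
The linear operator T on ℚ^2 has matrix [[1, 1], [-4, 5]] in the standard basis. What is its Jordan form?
J = [[3, 1], [0, 3]]

The characteristic polynomial is det(xI - A) = (x - 3)^2, so the eigenvalues are 3 (algebraic multiplicity 2).

For λ = 3: rank(A - 3I) = 1, rank((A - 3I)^2) = 0. The eigenspace has dimension 2 - 1 = 1, so there is 1 Jordan block; the rank sequence gives block sizes [2].

Assembling the blocks gives the Jordan form J above.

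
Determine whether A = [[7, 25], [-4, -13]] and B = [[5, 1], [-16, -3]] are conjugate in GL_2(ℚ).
No.

trace(A) = -6 but trace(B) = 2. The trace is a similarity invariant, so A and B are not similar.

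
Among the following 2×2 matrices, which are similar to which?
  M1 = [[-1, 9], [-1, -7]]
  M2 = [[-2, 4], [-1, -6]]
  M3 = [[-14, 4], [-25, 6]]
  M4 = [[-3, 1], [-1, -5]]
Characteristic polynomials: χ_{M1} = (x + 4)^2, χ_{M2} = (x + 4)^2, χ_{M3} = (x + 4)^2, χ_{M4} = (x + 4)^2.

{M1, M2, M3, M4}: invariant factors (x + 4)^2.

Matrices are similar if and only if their invariant-factor lists agree; the partition into similarity classes is {M1, M2, M3, M4}.

1 class: {M1, M2, M3, M4}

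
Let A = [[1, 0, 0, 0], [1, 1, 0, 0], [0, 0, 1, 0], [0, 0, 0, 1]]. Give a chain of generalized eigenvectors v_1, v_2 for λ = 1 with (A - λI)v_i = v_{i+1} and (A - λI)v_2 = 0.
v_1 = [[1, 2, 3, -2]]^T, v_2 = [[0, 1, 0, 0]]^T

We seek v_1 ∈ ker((A - I)^2) \ ker(A - I), then set v_{i+1} = (A - I) v_i.

One such chain is v_1 = [[1, 2, 3, -2]]^T, v_2 = [[0, 1, 0, 0]]^T. Check: (A - I) v_2 = [[0, 0, 0, 0]]^T = 0.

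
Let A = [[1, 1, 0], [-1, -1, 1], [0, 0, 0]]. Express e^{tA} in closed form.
A has Jordan form J = [[0, 1, 0], [0, 0, 1], [0, 0, 0]] with A = PJP^{-1}, so e^{tA} = P e^{tJ} P^{-1}.

For a Jordan block J_k(λ), e^{tJ_k(λ)} = e^{λt} · (I + tN + t^2 N^2/2! + ... + t^{k-1} N^{k-1}/(k-1)!) where N is the nilpotent superdiagonal part.

Assembling the blocks and conjugating back gives the entries of e^{tA} as shown above.

e^{tA} = [[t + 1, t, t^2/2], [-t, 1 - t, t*(2 - t)/2], [0, 0, 1]]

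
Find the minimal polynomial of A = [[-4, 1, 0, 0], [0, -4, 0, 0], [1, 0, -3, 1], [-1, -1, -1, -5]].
m_A(x) = (x + 4)^2

The characteristic polynomial factors as (x + 4)^4. The minimal polynomial is ∏(x - λ)^{k_λ} where k_λ is the size of the largest Jordan block at λ.

For λ = -4: rank(A + 4I) = 2, and the largest Jordan block has size 2 (the smallest k with rank((A + 4I)^k) = rank((A + 4I)^(k+1))).

So m_A(x) = (x + 4)^2.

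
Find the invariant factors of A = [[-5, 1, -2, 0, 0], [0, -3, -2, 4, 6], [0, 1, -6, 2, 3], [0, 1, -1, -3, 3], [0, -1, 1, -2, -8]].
x + 5, (x + 5)^2, (x + 5)^2

The Jordan structure of A has elementary divisors (x + 5)^2, (x + 5)^2, (x + 5). Arranging the block sizes at each eigenvalue in decreasing order and taking row products gives the invariant factors.

Invariant factors (smallest first, each dividing the next): x + 5, (x + 5)^2, (x + 5)^2.

Check: the last factor (x + 5)^2 is the minimal polynomial, and the product (x + 5)^5 is the characteristic polynomial.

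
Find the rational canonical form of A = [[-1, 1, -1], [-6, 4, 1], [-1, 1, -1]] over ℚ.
The invariant factors of A (the non-unit diagonal entries of the Smith normal form of xI - A over ℚ[x]) are x(x - 3)(x + 1), each dividing the next. The characteristic polynomial is their product, x(x - 3)(x + 1).

The rational canonical form is the block-diagonal matrix of companion matrices C(f_i):
R = [[0, 0, 0], [1, 0, 3], [0, 1, 2]].

R = [[0, 0, 0], [1, 0, 3], [0, 1, 2]]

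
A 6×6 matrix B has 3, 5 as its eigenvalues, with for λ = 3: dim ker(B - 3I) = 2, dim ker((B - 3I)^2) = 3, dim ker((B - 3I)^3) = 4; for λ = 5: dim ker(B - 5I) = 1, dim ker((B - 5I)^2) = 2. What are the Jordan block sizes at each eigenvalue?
λ = 3: successive nullity increments [2, 1, 1] count blocks of size ≥ k; block sizes are [3, 1].
λ = 5: successive nullity increments [1, 1] count blocks of size ≥ k; block sizes are [2].

Jordan blocks: (3, 3), (3, 1), (5, 2)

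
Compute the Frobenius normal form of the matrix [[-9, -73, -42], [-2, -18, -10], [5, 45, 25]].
R = [[0, 0, 0], [1, 0, -1], [0, 1, -2]]

The invariant factors of A (the non-unit diagonal entries of the Smith normal form of xI - A over ℚ[x]) are x(x + 1)^2, each dividing the next. The characteristic polynomial is their product, x(x + 1)^2.

The rational canonical form is the block-diagonal matrix of companion matrices C(f_i):
R = [[0, 0, 0], [1, 0, -1], [0, 1, -2]].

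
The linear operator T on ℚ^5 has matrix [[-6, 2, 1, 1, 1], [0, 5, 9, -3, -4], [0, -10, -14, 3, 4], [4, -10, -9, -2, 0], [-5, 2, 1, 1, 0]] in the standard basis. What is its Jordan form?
The characteristic polynomial is det(xI - A) = (x + 1)^2(x + 5)^3, so the eigenvalues are -5 (algebraic multiplicity 3), -1 (algebraic multiplicity 2).

For λ = -5: rank(A + 5I) = 3, rank((A + 5I)^2) = 2. The eigenspace has dimension 5 - 3 = 2, so there are 2 Jordan blocks; the rank sequence gives block sizes [2, 1].

For λ = -1: rank(A + I) = 4, rank((A + I)^2) = 3. The eigenspace has dimension 5 - 4 = 1, so there is 1 Jordan block; the rank sequence gives block sizes [2].

Assembling the blocks gives the Jordan form J above.

J = [[-5, 1, 0, 0, 0], [0, -5, 0, 0, 0], [0, 0, -5, 0, 0], [0, 0, 0, -1, 1], [0, 0, 0, 0, -1]]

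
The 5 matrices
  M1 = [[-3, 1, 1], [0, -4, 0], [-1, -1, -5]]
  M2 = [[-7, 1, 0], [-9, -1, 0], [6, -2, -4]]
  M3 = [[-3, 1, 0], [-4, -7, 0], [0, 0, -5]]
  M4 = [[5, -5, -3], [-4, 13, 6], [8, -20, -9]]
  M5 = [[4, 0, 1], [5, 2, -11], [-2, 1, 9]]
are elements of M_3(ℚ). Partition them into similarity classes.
Characteristic polynomials: χ_{M1} = (x + 4)^3, χ_{M2} = (x + 4)^3, χ_{M3} = (x + 5)^3, χ_{M4} = (x - 3)^3, χ_{M5} = (x - 5)^3.

{M1, M2}: invariant factors x + 4, (x + 4)^2.

{M3}: invariant factors x + 5, (x + 5)^2.

{M4}: invariant factors x - 3, (x - 3)^2.

{M5}: invariant factors (x - 5)^3.

Matrices are similar if and only if their invariant-factor lists agree; the partition into similarity classes is {M1, M2}, {M3}, {M4}, {M5}.

4 classes: {M1, M2}, {M3}, {M4}, {M5}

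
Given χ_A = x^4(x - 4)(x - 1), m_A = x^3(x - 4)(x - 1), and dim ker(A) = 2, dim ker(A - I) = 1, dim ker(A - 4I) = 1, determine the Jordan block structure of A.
λ = 0: algebraic multiplicity 4 (exponent in χ_A), largest block size 3 (exponent in m_A), 2 blocks (geometric multiplicity). These force block sizes [3, 1].
λ = 1: algebraic multiplicity 1 (exponent in χ_A), largest block size 1 (exponent in m_A), 1 block (geometric multiplicity). This forces block sizes [1].
λ = 4: algebraic multiplicity 1 (exponent in χ_A), largest block size 1 (exponent in m_A), 1 block (geometric multiplicity). This forces block sizes [1].

Jordan blocks: (0, 3), (0, 1), (1, 1), (4, 1)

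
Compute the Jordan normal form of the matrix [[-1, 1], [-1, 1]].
J = [[0, 1], [0, 0]]

The characteristic polynomial is det(xI - A) = x^2, so the eigenvalues are 0 (algebraic multiplicity 2).

For λ = 0: rank(A) = 1, rank(A^2) = 0. The eigenspace has dimension 2 - 1 = 1, so there is 1 Jordan block; the rank sequence gives block sizes [2].

Assembling the blocks gives the Jordan form J above.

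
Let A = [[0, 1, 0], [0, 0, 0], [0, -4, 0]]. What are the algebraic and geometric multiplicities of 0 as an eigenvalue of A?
The characteristic polynomial is x^3, so the factor x appears with exponent 3: the algebraic multiplicity is 3.

rank(A) = 1, so the eigenspace has dimension 3 - 1 = 2: the geometric multiplicity is 2.

Since 2 < 3, A is not diagonalizable.

algebraic multiplicity 3, geometric multiplicity 2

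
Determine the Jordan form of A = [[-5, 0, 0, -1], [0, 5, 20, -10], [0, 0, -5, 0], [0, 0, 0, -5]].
The characteristic polynomial is det(xI - A) = (x - 5)(x + 5)^3, so the eigenvalues are -5 (algebraic multiplicity 3), 5 (algebraic multiplicity 1).

For λ = -5: rank(A + 5I) = 2, rank((A + 5I)^2) = 1. The eigenspace has dimension 4 - 2 = 2, so there are 2 Jordan blocks; the rank sequence gives block sizes [2, 1].

For λ = 5: algebraic multiplicity 1 gives one 1×1 block.

Assembling the blocks gives the Jordan form J above.

J = [[-5, 1, 0, 0], [0, -5, 0, 0], [0, 0, -5, 0], [0, 0, 0, 5]]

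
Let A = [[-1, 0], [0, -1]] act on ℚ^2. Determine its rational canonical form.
The invariant factors of A (the non-unit diagonal entries of the Smith normal form of xI - A over ℚ[x]) are x + 1, x + 1, each dividing the next. The characteristic polynomial is their product, (x + 1)^2.

The rational canonical form is the block-diagonal matrix of companion matrices C(f_i):
R = [[-1, 0], [0, -1]].

R = [[-1, 0], [0, -1]]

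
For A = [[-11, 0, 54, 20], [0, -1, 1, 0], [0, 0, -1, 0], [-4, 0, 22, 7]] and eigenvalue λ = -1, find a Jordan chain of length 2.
We seek v_1 ∈ ker((A + I)^2) \ ker(A + I), then set v_{i+1} = (A + I) v_i.

One such chain is v_1 = [[1, 0, 1, -2]]^T, v_2 = [[4, 1, 0, 2]]^T. Check: (A + I) v_2 = [[0, 0, 0, 0]]^T = 0.

v_1 = [[1, 0, 1, -2]]^T, v_2 = [[4, 1, 0, 2]]^T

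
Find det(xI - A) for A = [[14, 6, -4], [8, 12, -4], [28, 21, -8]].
χ_A(x) = (x - 6)^3

xI - A = [[x - 14, -6, 4], [-8, x - 12, 4], [-28, -21, x + 8]].

Expanding det(xI - A) along the first row:
det(xI - A) = + (x - 14)·det([[x - 12, 4], [-21, x + 8]]) - (-6)·det([[-8, 4], [-28, x + 8]]) + (4)·det([[-8, x - 12], [-28, -21]]).

Evaluating gives χ_A(x) = x^3 - 18x^2 + 108x - 216 = (x - 6)^3.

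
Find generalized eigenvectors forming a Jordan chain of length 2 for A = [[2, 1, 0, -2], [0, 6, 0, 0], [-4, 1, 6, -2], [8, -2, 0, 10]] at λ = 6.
We seek v_1 ∈ ker((A - 6I)^2) \ ker(A - 6I), then set v_{i+1} = (A - 6I) v_i.

One such chain is v_1 = [[-1, 1, 0, 2]]^T, v_2 = [[1, 0, 1, -2]]^T. Check: (A - 6I) v_2 = [[0, 0, 0, 0]]^T = 0.

v_1 = [[-1, 1, 0, 2]]^T, v_2 = [[1, 0, 1, -2]]^T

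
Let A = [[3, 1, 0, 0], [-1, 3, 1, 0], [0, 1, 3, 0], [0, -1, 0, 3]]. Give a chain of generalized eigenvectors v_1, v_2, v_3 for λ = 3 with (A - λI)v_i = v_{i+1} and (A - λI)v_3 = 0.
We seek v_1 ∈ ker((A - 3I)^3) \ ker((A - 3I)^2), then set v_{i+1} = (A - 3I) v_i.

One such chain is v_1 = [[0, 0, 1, 0]]^T, v_2 = [[0, 1, 0, 0]]^T, v_3 = [[1, 0, 1, -1]]^T. Check: (A - 3I) v_3 = [[0, 0, 0, 0]]^T = 0.

v_1 = [[0, 0, 1, 0]]^T, v_2 = [[0, 1, 0, 0]]^T, v_3 = [[1, 0, 1, -1]]^T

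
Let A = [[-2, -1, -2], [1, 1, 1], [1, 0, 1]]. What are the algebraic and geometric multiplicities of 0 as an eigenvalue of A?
The characteristic polynomial is x^3, so the factor x appears with exponent 3: the algebraic multiplicity is 3.

rank(A) = 2, so the eigenspace has dimension 3 - 2 = 1: the geometric multiplicity is 1.

Since 1 < 3, A is not diagonalizable.

algebraic multiplicity 3, geometric multiplicity 1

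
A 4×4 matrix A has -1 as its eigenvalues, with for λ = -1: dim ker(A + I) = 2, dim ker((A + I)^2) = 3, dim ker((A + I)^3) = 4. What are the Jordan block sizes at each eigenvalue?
Jordan blocks: (-1, 3), (-1, 1)

λ = -1: successive nullity increments [2, 1, 1] count blocks of size ≥ k; block sizes are [3, 1].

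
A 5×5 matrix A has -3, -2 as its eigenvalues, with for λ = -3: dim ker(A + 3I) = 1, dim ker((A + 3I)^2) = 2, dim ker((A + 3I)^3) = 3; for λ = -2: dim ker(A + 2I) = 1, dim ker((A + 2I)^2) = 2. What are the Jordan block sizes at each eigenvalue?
λ = -3: successive nullity increments [1, 1, 1] count blocks of size ≥ k; block sizes are [3].
λ = -2: successive nullity increments [1, 1] count blocks of size ≥ k; block sizes are [2].

Jordan blocks: (-3, 3), (-2, 2)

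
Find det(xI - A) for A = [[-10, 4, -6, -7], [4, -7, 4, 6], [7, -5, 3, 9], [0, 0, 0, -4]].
xI - A = [[x + 10, -4, 6, 7], [-4, x + 7, -4, -6], [-7, 5, x - 3, -9], [0, 0, 0, x + 4]].

Expanding det(xI - A) along the first row:
det(xI - A) = + (x + 10)·det([[x + 7, -4, -6], [5, x - 3, -9], [0, 0, x + 4]]) - (-4)·det([[-4, -4, -6], [-7, x - 3, -9], [0, 0, x + 4]]) + (6)·det([[-4, x + 7, -6], [-7, 5, -9], [0, 0, x + 4]]) - (7)·det([[-4, x + 7, -4], [-7, 5, x - 3], [0, 0, 0]]).

Evaluating gives χ_A(x) = x^4 + 18x^3 + 121x^2 + 360x + 400 = (x + 4)^2(x + 5)^2.

χ_A(x) = (x + 4)^2(x + 5)^2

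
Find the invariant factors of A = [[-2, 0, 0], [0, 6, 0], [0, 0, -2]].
The Jordan structure of A has elementary divisors (x + 2), (x + 2), (x - 6). Arranging the block sizes at each eigenvalue in decreasing order and taking row products gives the invariant factors.

Invariant factors (smallest first, each dividing the next): x + 2, (x - 6)(x + 2).

Check: the last factor (x - 6)(x + 2) is the minimal polynomial, and the product (x - 6)(x + 2)^2 is the characteristic polynomial.

x + 2, (x - 6)(x + 2)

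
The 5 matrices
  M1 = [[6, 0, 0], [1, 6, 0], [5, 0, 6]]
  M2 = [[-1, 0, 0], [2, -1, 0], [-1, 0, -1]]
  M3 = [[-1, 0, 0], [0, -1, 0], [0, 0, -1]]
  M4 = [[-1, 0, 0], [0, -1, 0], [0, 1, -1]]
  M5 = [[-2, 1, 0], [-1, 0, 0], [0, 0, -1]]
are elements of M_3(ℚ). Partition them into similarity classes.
Characteristic polynomials: χ_{M1} = (x - 6)^3, χ_{M2} = (x + 1)^3, χ_{M3} = (x + 1)^3, χ_{M4} = (x + 1)^3, χ_{M5} = (x + 1)^3.

{M1}: invariant factors x - 6, (x - 6)^2.

{M2, M4, M5}: invariant factors x + 1, (x + 1)^2.

{M3}: invariant factors x + 1, x + 1, x + 1.

Matrices are similar if and only if their invariant-factor lists agree; the partition into similarity classes is {M1}, {M2, M4, M5}, {M3}.

3 classes: {M1}, {M2, M4, M5}, {M3}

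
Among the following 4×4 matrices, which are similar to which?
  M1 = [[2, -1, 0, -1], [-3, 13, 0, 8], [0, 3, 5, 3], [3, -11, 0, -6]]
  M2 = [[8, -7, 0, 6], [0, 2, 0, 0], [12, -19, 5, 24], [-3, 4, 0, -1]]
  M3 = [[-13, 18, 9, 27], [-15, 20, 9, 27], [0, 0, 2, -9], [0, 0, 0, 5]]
Characteristic polynomials: χ_{M1} = (x - 5)^2(x - 2)^2, χ_{M2} = (x - 5)^2(x - 2)^2, χ_{M3} = (x - 5)^2(x - 2)^2.

{M1, M2}: invariant factors x - 5, (x - 5)(x - 2)^2.

{M3}: invariant factors (x - 5)(x - 2), (x - 5)(x - 2).

Matrices are similar if and only if their invariant-factor lists agree; the partition into similarity classes is {M1, M2}, {M3}.

2 classes: {M1, M2}, {M3}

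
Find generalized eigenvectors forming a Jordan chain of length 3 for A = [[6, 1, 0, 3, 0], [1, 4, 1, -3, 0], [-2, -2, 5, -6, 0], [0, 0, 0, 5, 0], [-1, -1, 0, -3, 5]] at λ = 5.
We seek v_1 ∈ ker((A - 5I)^3) \ ker((A - 5I)^2), then set v_{i+1} = (A - 5I) v_i.

One such chain is v_1 = [[0, 0, 1, 0, 0]]^T, v_2 = [[0, 1, 0, 0, 0]]^T, v_3 = [[1, -1, -2, 0, -1]]^T. Check: (A - 5I) v_3 = [[0, 0, 0, 0, 0]]^T = 0.

v_1 = [[0, 0, 1, 0, 0]]^T, v_2 = [[0, 1, 0, 0, 0]]^T, v_3 = [[1, -1, -2, 0, -1]]^T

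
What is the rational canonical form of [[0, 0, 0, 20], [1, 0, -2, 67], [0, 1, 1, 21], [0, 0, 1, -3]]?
The invariant factors of A (the non-unit diagonal entries of the Smith normal form of xI - A over ℚ[x]) are (x - 5)(x + 4)(x^2 + 3x + 1), each dividing the next. The characteristic polynomial is their product, (x - 5)(x + 4)(x^2 + 3x + 1).

The rational canonical form is the block-diagonal matrix of companion matrices C(f_i):
R = [[0, 0, 0, 20], [1, 0, 0, 61], [0, 1, 0, 22], [0, 0, 1, -2]].

Note the characteristic polynomial does not split into linear factors over ℚ, so A has no Jordan form over ℚ; the rational canonical form exists over any field.

R = [[0, 0, 0, 20], [1, 0, 0, 61], [0, 1, 0, 22], [0, 0, 1, -2]]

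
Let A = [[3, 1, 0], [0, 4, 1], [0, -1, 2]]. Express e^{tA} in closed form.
e^{tA} = [[e^{3*t}, t*(t + 2)*e^{3*t}/2, t^2*e^{3*t}/2], [0, (t + 1)*e^{3*t}, t*e^{3*t}], [0, -t*e^{3*t}, (1 - t)*e^{3*t}]]

A has Jordan form J = [[3, 1, 0], [0, 3, 1], [0, 0, 3]] with A = PJP^{-1}, so e^{tA} = P e^{tJ} P^{-1}.

For a Jordan block J_k(λ), e^{tJ_k(λ)} = e^{λt} · (I + tN + t^2 N^2/2! + ... + t^{k-1} N^{k-1}/(k-1)!) where N is the nilpotent superdiagonal part.

Assembling the blocks and conjugating back gives the entries of e^{tA} as shown above.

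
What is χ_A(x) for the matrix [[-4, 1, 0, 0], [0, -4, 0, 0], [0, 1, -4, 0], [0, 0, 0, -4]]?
xI - A = [[x + 4, -1, 0, 0], [0, x + 4, 0, 0], [0, -1, x + 4, 0], [0, 0, 0, x + 4]].

Expanding det(xI - A) along the first row:
det(xI - A) = + (x + 4)·det([[x + 4, 0, 0], [-1, x + 4, 0], [0, 0, x + 4]]) - (-1)·det([[0, 0, 0], [0, x + 4, 0], [0, 0, x + 4]]) + (0)·det([[0, x + 4, 0], [0, -1, 0], [0, 0, x + 4]]) - (0)·det([[0, x + 4, 0], [0, -1, x + 4], [0, 0, 0]]).

Evaluating gives χ_A(x) = x^4 + 16x^3 + 96x^2 + 256x + 256 = (x + 4)^4.

χ_A(x) = (x + 4)^4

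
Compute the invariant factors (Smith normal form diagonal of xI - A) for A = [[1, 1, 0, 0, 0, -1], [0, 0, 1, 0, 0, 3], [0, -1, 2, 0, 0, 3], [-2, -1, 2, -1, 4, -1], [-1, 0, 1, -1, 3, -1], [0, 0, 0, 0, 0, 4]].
(x - 1)^2, (x - 4)(x - 1)^3

The Jordan structure of A has elementary divisors (x - 1)^3, (x - 1)^2, (x - 4). Arranging the block sizes at each eigenvalue in decreasing order and taking row products gives the invariant factors.

Invariant factors (smallest first, each dividing the next): (x - 1)^2, (x - 4)(x - 1)^3.

Check: the last factor (x - 4)(x - 1)^3 is the minimal polynomial, and the product (x - 4)(x - 1)^5 is the characteristic polynomial.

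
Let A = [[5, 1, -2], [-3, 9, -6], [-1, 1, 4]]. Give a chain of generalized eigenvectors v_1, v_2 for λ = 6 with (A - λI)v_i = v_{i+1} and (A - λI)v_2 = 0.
We seek v_1 ∈ ker((A - 6I)^2) \ ker(A - 6I), then set v_{i+1} = (A - 6I) v_i.

One such chain is v_1 = [[0, 3, 1]]^T, v_2 = [[1, 3, 1]]^T. Check: (A - 6I) v_2 = [[0, 0, 0]]^T = 0.

v_1 = [[0, 3, 1]]^T, v_2 = [[1, 3, 1]]^T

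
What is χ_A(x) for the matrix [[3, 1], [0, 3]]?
χ_A(x) = (x - 3)^2

xI - A = [[x - 3, -1], [0, x - 3]].

Expanding det(xI - A) along the first row:
det(xI - A) = + (x - 3)·det([[x - 3]]) - (-1)·det([[0]]).

Evaluating gives χ_A(x) = x^2 - 6x + 9 = (x - 3)^2.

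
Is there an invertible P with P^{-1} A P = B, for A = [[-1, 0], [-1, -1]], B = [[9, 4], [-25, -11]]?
Two matrices over a field are similar if and only if they have the same invariant factors.

Both A and B have characteristic polynomial (x + 1)^2 and minimal polynomial (x + 1)^2. Computing further, both have invariant factors (x + 1)^2. Hence A and B are similar.

Yes.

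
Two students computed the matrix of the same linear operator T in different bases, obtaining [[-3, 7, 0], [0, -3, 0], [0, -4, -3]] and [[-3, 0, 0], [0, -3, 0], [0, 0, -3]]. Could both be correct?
No.

Both have characteristic polynomial (x + 3)^3, but the minimal polynomial of A is (x + 3)^2 while the minimal polynomial of B is x + 3. The minimal polynomial is a similarity invariant, so A and B are not similar.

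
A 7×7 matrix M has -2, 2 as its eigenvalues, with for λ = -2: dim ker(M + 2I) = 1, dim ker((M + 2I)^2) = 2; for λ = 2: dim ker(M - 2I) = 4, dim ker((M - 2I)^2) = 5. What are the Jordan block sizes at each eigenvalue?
λ = -2: successive nullity increments [1, 1] count blocks of size ≥ k; block sizes are [2].
λ = 2: successive nullity increments [4, 1] count blocks of size ≥ k; block sizes are [2, 1, 1, 1].

Jordan blocks: (-2, 2), (2, 2), (2, 1), (2, 1), (2, 1)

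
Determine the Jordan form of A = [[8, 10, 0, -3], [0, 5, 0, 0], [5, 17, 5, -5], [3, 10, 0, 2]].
The characteristic polynomial is det(xI - A) = (x - 5)^4, so the eigenvalues are 5 (algebraic multiplicity 4).

For λ = 5: rank(A - 5I) = 2, rank((A - 5I)^2) = 0. The eigenspace has dimension 4 - 2 = 2, so there are 2 Jordan blocks; the rank sequence gives block sizes [2, 2].

Assembling the blocks gives the Jordan form J above.

J = [[5, 1, 0, 0], [0, 5, 0, 0], [0, 0, 5, 1], [0, 0, 0, 5]]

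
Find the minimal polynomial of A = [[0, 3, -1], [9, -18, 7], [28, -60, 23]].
The characteristic polynomial factors as (x - 3)(x - 1)^2. The minimal polynomial is ∏(x - λ)^{k_λ} where k_λ is the size of the largest Jordan block at λ.

For λ = 1: rank(A - I) = 2, and the largest Jordan block has size 2 (the smallest k with rank((A - I)^k) = rank((A - I)^(k+1))).
For λ = 3: rank(A - 3I) = 2, and the largest Jordan block has size 1 (the smallest k with rank((A - 3I)^k) = rank((A - 3I)^(k+1))).

So m_A(x) = (x - 3)(x - 1)^2.

m_A(x) = (x - 3)(x - 1)^2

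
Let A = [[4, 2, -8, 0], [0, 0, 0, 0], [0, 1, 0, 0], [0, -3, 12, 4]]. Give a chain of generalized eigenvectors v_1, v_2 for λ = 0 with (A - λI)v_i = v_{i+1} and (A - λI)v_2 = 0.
We seek v_1 ∈ ker(A^2) \ ker(A), then set v_{i+1} = A v_i.

One such chain is v_1 = [[0, 1, 0, 0]]^T, v_2 = [[2, 0, 1, -3]]^T. Check: A v_2 = [[0, 0, 0, 0]]^T = 0.

v_1 = [[0, 1, 0, 0]]^T, v_2 = [[2, 0, 1, -3]]^T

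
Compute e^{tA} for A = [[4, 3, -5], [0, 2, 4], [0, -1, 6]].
e^{tA} = [[e^{4*t}, t*(6 - t)*e^{4*t}/2, t*(t - 5)*e^{4*t}], [0, (1 - 2*t)*e^{4*t}, 4*t*e^{4*t}], [0, -t*e^{4*t}, (2*t + 1)*e^{4*t}]]

A has Jordan form J = [[4, 1, 0], [0, 4, 1], [0, 0, 4]] with A = PJP^{-1}, so e^{tA} = P e^{tJ} P^{-1}.

For a Jordan block J_k(λ), e^{tJ_k(λ)} = e^{λt} · (I + tN + t^2 N^2/2! + ... + t^{k-1} N^{k-1}/(k-1)!) where N is the nilpotent superdiagonal part.

Assembling the blocks and conjugating back gives the entries of e^{tA} as shown above.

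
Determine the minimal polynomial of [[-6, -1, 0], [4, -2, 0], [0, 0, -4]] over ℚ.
m_A(x) = (x + 4)^2

The characteristic polynomial factors as (x + 4)^3. The minimal polynomial is ∏(x - λ)^{k_λ} where k_λ is the size of the largest Jordan block at λ.

For λ = -4: rank(A + 4I) = 1, and the largest Jordan block has size 2 (the smallest k with rank((A + 4I)^k) = rank((A + 4I)^(k+1))).

So m_A(x) = (x + 4)^2.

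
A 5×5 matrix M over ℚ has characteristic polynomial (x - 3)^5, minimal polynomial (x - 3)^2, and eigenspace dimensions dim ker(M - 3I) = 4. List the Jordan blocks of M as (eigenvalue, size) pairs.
Jordan blocks: (3, 2), (3, 1), (3, 1), (3, 1)

λ = 3: algebraic multiplicity 5 (exponent in χ_M), largest block size 2 (exponent in m_M), 4 blocks (geometric multiplicity). These force block sizes [2, 1, 1, 1].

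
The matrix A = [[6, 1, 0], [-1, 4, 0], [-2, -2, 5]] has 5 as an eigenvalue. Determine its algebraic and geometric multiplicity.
The characteristic polynomial is (x - 5)^3, so the factor x - 5 appears with exponent 3: the algebraic multiplicity is 3.

rank(A - 5I) = 1, so the eigenspace has dimension 3 - 1 = 2: the geometric multiplicity is 2.

Since 2 < 3, A is not diagonalizable.

algebraic multiplicity 3, geometric multiplicity 2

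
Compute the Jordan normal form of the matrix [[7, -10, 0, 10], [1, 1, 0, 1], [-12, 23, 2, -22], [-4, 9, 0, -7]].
The characteristic polynomial is det(xI - A) = (x - 2)^3(x + 3), so the eigenvalues are -3 (algebraic multiplicity 1), 2 (algebraic multiplicity 3).

For λ = -3: algebraic multiplicity 1 gives one 1×1 block.

For λ = 2: rank(A - 2I) = 3, rank((A - 2I)^2) = 2, rank((A - 2I)^3) = 1. The eigenspace has dimension 4 - 3 = 1, so there is 1 Jordan block; the rank sequence gives block sizes [3].

Assembling the blocks gives the Jordan form J above.

J = [[-3, 0, 0, 0], [0, 2, 1, 0], [0, 0, 2, 1], [0, 0, 0, 2]]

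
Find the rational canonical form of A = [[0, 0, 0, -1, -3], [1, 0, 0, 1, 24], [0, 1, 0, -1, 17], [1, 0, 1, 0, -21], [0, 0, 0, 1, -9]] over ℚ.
R = [[0, 0, 0, 0, -12], [1, 0, 0, 0, 32], [0, 1, 0, 0, -3], [0, 0, 1, 0, -23], [0, 0, 0, 1, -9]]

The invariant factors of A (the non-unit diagonal entries of the Smith normal form of xI - A over ℚ[x]) are (x + 3)(x^2 + 3x - 2)^2, each dividing the next. The characteristic polynomial is their product, (x + 3)(x^2 + 3x - 2)^2.

The rational canonical form is the block-diagonal matrix of companion matrices C(f_i):
R = [[0, 0, 0, 0, -12], [1, 0, 0, 0, 32], [0, 1, 0, 0, -3], [0, 0, 1, 0, -23], [0, 0, 0, 1, -9]].

Note the characteristic polynomial does not split into linear factors over ℚ, so A has no Jordan form over ℚ; the rational canonical form exists over any field.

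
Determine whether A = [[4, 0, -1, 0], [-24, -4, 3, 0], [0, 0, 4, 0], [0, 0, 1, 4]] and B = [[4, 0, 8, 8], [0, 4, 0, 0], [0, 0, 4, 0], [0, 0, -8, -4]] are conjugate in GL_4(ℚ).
Both have characteristic polynomial (x - 4)^3(x + 4), but the minimal polynomial of A is (x - 4)^2(x + 4) while the minimal polynomial of B is (x - 4)(x + 4). The minimal polynomial is a similarity invariant, so A and B are not similar.

No.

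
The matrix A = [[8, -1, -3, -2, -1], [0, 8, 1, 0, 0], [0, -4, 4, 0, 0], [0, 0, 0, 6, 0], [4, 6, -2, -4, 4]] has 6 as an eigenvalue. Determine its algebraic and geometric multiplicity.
algebraic multiplicity 5, geometric multiplicity 3

The characteristic polynomial is (x - 6)^5, so the factor x - 6 appears with exponent 5: the algebraic multiplicity is 5.

rank(A - 6I) = 2, so the eigenspace has dimension 5 - 2 = 3: the geometric multiplicity is 3.

Since 3 < 5, A is not diagonalizable.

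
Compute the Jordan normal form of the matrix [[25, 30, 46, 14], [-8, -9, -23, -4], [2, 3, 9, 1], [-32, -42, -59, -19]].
J = [[-3, 0, 0, 0], [0, 3, 1, 0], [0, 0, 3, 1], [0, 0, 0, 3]]

The characteristic polynomial is det(xI - A) = (x - 3)^3(x + 3), so the eigenvalues are -3 (algebraic multiplicity 1), 3 (algebraic multiplicity 3).

For λ = -3: algebraic multiplicity 1 gives one 1×1 block.

For λ = 3: rank(A - 3I) = 3, rank((A - 3I)^2) = 2, rank((A - 3I)^3) = 1. The eigenspace has dimension 4 - 3 = 1, so there is 1 Jordan block; the rank sequence gives block sizes [3].

Assembling the blocks gives the Jordan form J above.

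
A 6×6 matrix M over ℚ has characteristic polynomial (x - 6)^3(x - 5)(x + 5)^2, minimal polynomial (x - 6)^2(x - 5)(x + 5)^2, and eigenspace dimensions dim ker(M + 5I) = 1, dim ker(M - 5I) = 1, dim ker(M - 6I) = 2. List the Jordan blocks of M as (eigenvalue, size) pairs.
λ = -5: algebraic multiplicity 2 (exponent in χ_M), largest block size 2 (exponent in m_M), 1 block (geometric multiplicity). This forces block sizes [2].
λ = 5: algebraic multiplicity 1 (exponent in χ_M), largest block size 1 (exponent in m_M), 1 block (geometric multiplicity). This forces block sizes [1].
λ = 6: algebraic multiplicity 3 (exponent in χ_M), largest block size 2 (exponent in m_M), 2 blocks (geometric multiplicity). These force block sizes [2, 1].

Jordan blocks: (-5, 2), (5, 1), (6, 2), (6, 1)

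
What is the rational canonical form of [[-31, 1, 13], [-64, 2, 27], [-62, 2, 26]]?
R = [[0, 0, 0], [1, 0, 0], [0, 1, -3]]

The invariant factors of A (the non-unit diagonal entries of the Smith normal form of xI - A over ℚ[x]) are x^2(x + 3), each dividing the next. The characteristic polynomial is their product, x^2(x + 3).

The rational canonical form is the block-diagonal matrix of companion matrices C(f_i):
R = [[0, 0, 0], [1, 0, 0], [0, 1, -3]].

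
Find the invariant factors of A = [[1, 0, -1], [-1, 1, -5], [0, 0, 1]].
The Jordan structure of A has elementary divisors (x - 1)^3. Arranging the block sizes at each eigenvalue in decreasing order and taking row products gives the invariant factors.

Invariant factors (smallest first, each dividing the next): (x - 1)^3.

Check: the last factor (x - 1)^3 is the minimal polynomial, and the product (x - 1)^3 is the characteristic polynomial.

(x - 1)^3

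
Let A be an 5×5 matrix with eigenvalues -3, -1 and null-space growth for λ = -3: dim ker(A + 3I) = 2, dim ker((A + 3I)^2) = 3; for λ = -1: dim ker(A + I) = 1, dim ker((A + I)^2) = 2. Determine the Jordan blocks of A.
Jordan blocks: (-3, 2), (-3, 1), (-1, 2)

λ = -3: successive nullity increments [2, 1] count blocks of size ≥ k; block sizes are [2, 1].
λ = -1: successive nullity increments [1, 1] count blocks of size ≥ k; block sizes are [2].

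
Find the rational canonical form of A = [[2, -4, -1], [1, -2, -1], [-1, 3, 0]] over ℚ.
R = [[0, 0, 1], [1, 0, -2], [0, 1, 0]]

The invariant factors of A (the non-unit diagonal entries of the Smith normal form of xI - A over ℚ[x]) are x^3 + 2x - 1, each dividing the next. The characteristic polynomial is their product, x^3 + 2x - 1.

The rational canonical form is the block-diagonal matrix of companion matrices C(f_i):
R = [[0, 0, 1], [1, 0, -2], [0, 1, 0]].

Note the characteristic polynomial does not split into linear factors over ℚ, so A has no Jordan form over ℚ; the rational canonical form exists over any field.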